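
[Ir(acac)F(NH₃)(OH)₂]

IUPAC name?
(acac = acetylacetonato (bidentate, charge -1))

There is no counter-ion, so the complex is neutral overall.
Ligand charges: 2×hydroxo (-1 each), 1×acetylacetonato (-1 each), 1×fluoro (-1 each), 1×ammine (neutral); total -4. So Ir + (-4) = 0, giving Ir = +4.
Ligands are named alphabetically: acetylacetonato before ammine before fluoro before hydroxo.

(acetylacetonato)amminefluorodihydroxoiridium(IV)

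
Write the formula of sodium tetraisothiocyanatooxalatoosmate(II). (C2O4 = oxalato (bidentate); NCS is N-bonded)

Ligands: 1 oxalato (C2O4, -2), 4 isothiocyanato (NCS, -1). Ligand charge sum = -6.
Charge balance with sodium (+1) requires 1 complex ion per 4 sodium.

Na4[Os(C2O4)(NCS)4]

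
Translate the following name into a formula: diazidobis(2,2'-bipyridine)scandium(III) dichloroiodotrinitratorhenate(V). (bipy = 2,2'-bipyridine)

[Sc(bipy)2(N3)2][ReCl2I(NO3)3]

Cation [Sc…]: ligand charges -2, Sc(III) ⇒ ion charge 1+.
Anion [Re…]: ligand charges -6, Re(V) ⇒ ion charge 1−.
One 1+ cation balances one 1− anion.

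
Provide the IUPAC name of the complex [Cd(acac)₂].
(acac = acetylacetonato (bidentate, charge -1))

bis(acetylacetonato)cadmium(II)

There is no counter-ion, so the complex is neutral overall.
Ligand charges: 2×acetylacetonato (-1 each); total -2. So Cd + (-2) = 0, giving Cd = +2.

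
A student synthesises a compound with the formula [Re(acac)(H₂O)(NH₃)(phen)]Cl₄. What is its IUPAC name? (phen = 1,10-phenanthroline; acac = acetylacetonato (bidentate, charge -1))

The 4 chloride counter-ions carry a total charge of -4, so each complex ion is 4+.
Ligand charges: 1×ammine (neutral), 1×aqua (neutral), 1×1,10-phenanthroline (neutral), 1×acetylacetonato (-1 each); total -1. So Re + (-1) = 4+, giving Re = +5.
Ligands are named alphabetically: acetylacetonato before ammine before aqua before phenanthroline.

(acetylacetonato)ammineaqua(1,10-phenanthroline)rhenium(V) chloride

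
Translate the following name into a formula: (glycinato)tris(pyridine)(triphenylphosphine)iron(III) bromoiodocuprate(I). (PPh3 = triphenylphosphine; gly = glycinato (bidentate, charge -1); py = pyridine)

[Fe(gly)(PPh3)(py)3][CuBrI]2

Cation [Fe…]: ligand charges -1, Fe(III) ⇒ ion charge 2+.
Anion [Cu…]: ligand charges -2, Cu(I) ⇒ ion charge 1−.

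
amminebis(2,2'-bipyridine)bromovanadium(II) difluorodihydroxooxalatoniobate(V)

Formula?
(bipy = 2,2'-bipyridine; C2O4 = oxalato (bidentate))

Cation [V…]: ligand charges -1, V(II) ⇒ ion charge 1+.
Anion [Nb…]: ligand charges -6, Nb(V) ⇒ ion charge 1−.

[V(bipy)2Br(NH3)][Nb(C2O4)F2(OH)2]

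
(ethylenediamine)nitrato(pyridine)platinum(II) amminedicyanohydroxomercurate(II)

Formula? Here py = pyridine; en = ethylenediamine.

[Pt(en)(NO3)(py)][Hg(CN)2(NH3)(OH)]

Cation [Pt…]: ligand charges -1, Pt(II) ⇒ ion charge 1+.
Anion [Hg…]: ligand charges -3, Hg(II) ⇒ ion charge 1−.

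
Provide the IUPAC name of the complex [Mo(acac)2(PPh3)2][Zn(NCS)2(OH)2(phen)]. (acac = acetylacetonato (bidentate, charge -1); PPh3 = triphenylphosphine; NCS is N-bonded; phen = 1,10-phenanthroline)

Both ions are complex: the cation is named first with the plain metal name, the anion second with the -ate form; each ion's ligands are alphabetised independently.
Zinc is always +2 in its complexes; the anion's ligand charges sum to -4, so the complex anion is 2−.
A 1:1 salt means the cation carries the equal and opposite charge, 2+.
Cation: ligand charges sum to -2; for the ion to be 2+, Mo = +4.

bis(acetylacetonato)bis(triphenylphosphine)molybdenum(IV) dihydroxodiisothiocyanato(1,10-phenanthroline)zincate(II)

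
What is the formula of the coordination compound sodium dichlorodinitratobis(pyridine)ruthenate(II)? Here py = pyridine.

Na2[RuCl2(NO3)2(py)2]

Ligands: 2 chloro (Cl, -1), 2 pyridine (py, neutral), 2 nitrato (NO3, -1). Ligand charge sum = -4.
With Ru in oxidation state +2, the complex ion is [Ru...]^2−.
Charge balance with sodium (+1) requires 1 complex ion per 2 sodium.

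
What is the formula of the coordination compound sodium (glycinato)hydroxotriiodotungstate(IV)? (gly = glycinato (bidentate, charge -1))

Ligands: 1 hydroxo (OH, -1), 1 glycinato (gly, -1), 3 iodo (I, -1). Ligand charge sum = -5.
With W in oxidation state +4, the complex ion is [W...]^1−.
Charge balance with sodium (+1) requires 1 complex ion per 1 sodium.

Na[W(gly)I3(OH)]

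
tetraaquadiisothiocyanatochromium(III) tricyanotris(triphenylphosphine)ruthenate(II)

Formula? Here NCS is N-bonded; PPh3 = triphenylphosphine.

Cation [Cr…]: ligand charges -2, Cr(III) ⇒ ion charge 1+.
Anion [Ru…]: ligand charges -3, Ru(II) ⇒ ion charge 1−.

[Cr(H2O)4(NCS)2][Ru(CN)3(PPh3)3]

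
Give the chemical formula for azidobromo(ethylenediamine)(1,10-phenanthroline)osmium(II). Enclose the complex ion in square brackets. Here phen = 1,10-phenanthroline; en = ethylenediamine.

Ligands: 1 azido (N3, -1), 1 1,10-phenanthroline (phen, neutral), 1 bromo (Br, -1), 1 ethylenediamine (en, neutral). Ligand charge sum = -2.
With Os in oxidation state +2, the complex ion is [Os...].

[OsBr(en)(N3)(phen)]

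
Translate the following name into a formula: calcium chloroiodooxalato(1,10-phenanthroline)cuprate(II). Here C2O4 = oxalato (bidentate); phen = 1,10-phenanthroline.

Ca[Cu(C2O4)ClI(phen)]

Ligands: 1 oxalato (C2O4, -2), 1 iodo (I, -1), 1 chloro (Cl, -1), 1 1,10-phenanthroline (phen, neutral). Ligand charge sum = -4.
Charge balance with calcium (+2) requires 1 complex ion per 1 calcium.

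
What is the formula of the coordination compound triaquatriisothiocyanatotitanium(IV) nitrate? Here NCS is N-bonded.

Ligands: 3 isothiocyanato (NCS, -1), 3 aqua (H2O, neutral). Ligand charge sum = -3.
With Ti in oxidation state +4, the complex ion is [Ti...]^1+.
Charge balance with nitrate (-1) requires 1 complex ion per 1 nitrate.

[Ti(H2O)3(NCS)3]NO3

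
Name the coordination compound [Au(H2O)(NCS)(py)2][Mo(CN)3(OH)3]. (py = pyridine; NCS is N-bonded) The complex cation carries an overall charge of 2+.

The complex cation is given as 2+; its ligand charges sum to -1, so Au = +3.
A 1:1 salt means the anion carries the equal and opposite charge, 2−.
Anion: ligand charges sum to -6; for the ion to be 2−, Mo = +4.

aquaisothiocyanatobis(pyridine)gold(III) tricyanotrihydroxomolybdate(IV)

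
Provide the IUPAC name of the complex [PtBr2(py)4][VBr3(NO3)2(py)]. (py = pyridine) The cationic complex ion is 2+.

dibromotetrakis(pyridine)platinum(IV) tribromodinitrato(pyridine)vanadate(III)

Both ions are complex: the cation is named first with the plain metal name, the anion second with the -ate form; each ion's ligands are alphabetised independently.
The complex cation is given as 2+; its ligand charges sum to -2, so Pt = +4.
A 1:1 salt means the anion carries the equal and opposite charge, 2−.
Anion: ligand charges sum to -5; for the ion to be 2−, V = +3.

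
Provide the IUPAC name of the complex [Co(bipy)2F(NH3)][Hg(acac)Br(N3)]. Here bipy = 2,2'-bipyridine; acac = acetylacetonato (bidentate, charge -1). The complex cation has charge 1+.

Both ions are complex: the cation is named first with the plain metal name, the anion second with the -ate form; each ion's ligands are alphabetised independently.
The complex cation is given as 1+; its ligand charges sum to -1, so Co = +2.
A 1:1 salt means the anion carries the equal and opposite charge, 1−.
Anion: ligand charges sum to -3; for the ion to be 1−, Hg = +2.

amminebis(2,2'-bipyridine)fluorocobalt(II) (acetylacetonato)azidobromomercurate(II)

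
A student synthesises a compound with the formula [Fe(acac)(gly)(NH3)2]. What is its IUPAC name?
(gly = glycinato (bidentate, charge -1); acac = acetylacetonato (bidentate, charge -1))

(acetylacetonato)diammine(glycinato)iron(II)

There is no counter-ion, so the complex is neutral overall.
Ligand charges: 1×glycinato (-1 each), 1×acetylacetonato (-1 each), 2×ammine (neutral); total -2. So Fe + (-2) = 0, giving Fe = +2.
Ligands are named alphabetically: acetylacetonato before ammine before glycinato.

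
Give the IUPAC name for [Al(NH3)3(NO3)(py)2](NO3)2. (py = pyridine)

triamminenitratobis(pyridine)aluminium(III) nitrate

The 2 nitrate counter-ions carry a total charge of -2, so each complex ion is 2+.
Ligand charges: 2×pyridine (neutral), 1×nitrato (-1 each), 3×ammine (neutral); total -1. So Al + (-1) = 2+, giving Al = +3.
Ligands are named alphabetically: ammine before nitrato before pyridine.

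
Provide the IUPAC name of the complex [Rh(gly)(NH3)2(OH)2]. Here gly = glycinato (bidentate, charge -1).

diammine(glycinato)dihydroxorhodium(III)

There is no counter-ion, so the complex is neutral overall.
Ligand charges: 2×ammine (neutral), 1×glycinato (-1 each), 2×hydroxo (-1 each); total -3. So Rh + (-3) = 0, giving Rh = +3.
Ligands are named alphabetically: ammine before glycinato before hydroxo.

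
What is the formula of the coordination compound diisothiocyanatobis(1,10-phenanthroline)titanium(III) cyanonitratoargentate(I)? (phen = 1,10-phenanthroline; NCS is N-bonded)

[Ti(NCS)2(phen)2][Ag(CN)(NO3)]

Cation [Ti…]: ligand charges -2, Ti(III) ⇒ ion charge 1+.
Anion [Ag…]: ligand charges -2, Ag(I) ⇒ ion charge 1−.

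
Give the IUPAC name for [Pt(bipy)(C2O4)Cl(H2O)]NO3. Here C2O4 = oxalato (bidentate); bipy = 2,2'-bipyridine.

The 1 nitrate counter-ion carries a total charge of -1, so each complex ion is 1+.
Ligand charges: 1×chloro (-1 each), 1×oxalato (-2 each), 1×aqua (neutral), 1×2,2'-bipyridine (neutral); total -3. So Pt + (-3) = 1+, giving Pt = +4.
Ligands are named alphabetically: aqua before bipyridine before chloro before oxalato.

aqua(2,2'-bipyridine)chlorooxalatoplatinum(IV) nitrate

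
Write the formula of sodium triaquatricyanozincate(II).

Ligands: 3 aqua (H2O, neutral), 3 cyano (CN, -1). Ligand charge sum = -3.
Charge balance with sodium (+1) requires 1 complex ion per 1 sodium.

Na[Zn(CN)3(H2O)3]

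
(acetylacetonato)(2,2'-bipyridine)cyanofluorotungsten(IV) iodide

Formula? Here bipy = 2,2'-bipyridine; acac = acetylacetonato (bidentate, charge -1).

[W(acac)(bipy)(CN)F]I

Ligands: 1 fluoro (F, -1), 1 2,2'-bipyridine (bipy, neutral), 1 cyano (CN, -1), 1 acetylacetonato (acac, -1). Ligand charge sum = -3.
With W in oxidation state +4, the complex ion is [W...]^1+.
Charge balance with iodide (-1) requires 1 complex ion per 1 iodide.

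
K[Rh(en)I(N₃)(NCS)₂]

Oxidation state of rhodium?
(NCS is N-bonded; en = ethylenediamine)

1 potassium outside the brackets (+1 each) → the complex ion is 1−.
Ligand charges: 2×NCS = -2; 1×N3 = -1; 1×I = -1; 1×en neutral; sum -4.
Rh + (-4) = 1− ⇒ Rh is +3.

+3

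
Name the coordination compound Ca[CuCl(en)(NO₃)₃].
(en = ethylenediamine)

calcium chloro(ethylenediamine)trinitratocuprate(II)

The 1 calcium counter-ion carries a total charge of +2, so each complex ion is 2−.
Ligand charges: 1×ethylenediamine (neutral), 1×chloro (-1 each), 3×nitrato (-1 each); total -4. So Cu + (-4) = 2−, giving Cu = +2.
The complex ion is anionic, so copper takes the -ate form cuprate(II).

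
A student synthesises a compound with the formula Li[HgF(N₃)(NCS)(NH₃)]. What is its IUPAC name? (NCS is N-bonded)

lithium ammineazidofluoroisothiocyanatomercurate(II)

The 1 lithium counter-ion carries a total charge of +1, so each complex ion is 1−.
Ligand charges: 1×ammine (neutral), 1×isothiocyanato (-1 each), 1×fluoro (-1 each), 1×azido (-1 each); total -3. So Hg + (-3) = 1−, giving Hg = +2.
The complex ion is anionic, so mercury takes the -ate form mercurate(II).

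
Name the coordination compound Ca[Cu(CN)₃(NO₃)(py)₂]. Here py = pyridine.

The 1 calcium counter-ion carries a total charge of +2, so each complex ion is 2−.
Ligand charges: 1×nitrato (-1 each), 2×pyridine (neutral), 3×cyano (-1 each); total -4. So Cu + (-4) = 2−, giving Cu = +2.
Ligands are named alphabetically: cyano before nitrato before pyridine.
The complex ion is anionic, so copper takes the -ate form cuprate(II).

calcium tricyanonitratobis(pyridine)cuprate(II)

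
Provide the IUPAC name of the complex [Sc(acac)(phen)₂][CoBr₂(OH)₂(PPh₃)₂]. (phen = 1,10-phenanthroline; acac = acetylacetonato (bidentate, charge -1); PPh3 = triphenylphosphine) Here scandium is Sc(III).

Both ions are complex: the cation is named first with the plain metal name, the anion second with the -ate form; each ion's ligands are alphabetised independently.
Sc is given as +3; the cation's ligand charges sum to -1, so the complex cation is 2+.
A 1:1 salt means the anion carries the equal and opposite charge, 2−.
Anion: ligand charges sum to -4; for the ion to be 2−, Co = +2.

(acetylacetonato)bis(1,10-phenanthroline)scandium(III) dibromodihydroxobis(triphenylphosphine)cobaltate(II)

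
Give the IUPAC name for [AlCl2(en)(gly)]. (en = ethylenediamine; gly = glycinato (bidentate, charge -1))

dichloro(ethylenediamine)(glycinato)aluminium(III)

There is no counter-ion, so the complex is neutral overall.
Ligand charges: 1×ethylenediamine (neutral), 1×glycinato (-1 each), 2×chloro (-1 each); total -3. So Al + (-3) = 0, giving Al = +3.
Ligands are named alphabetically: chloro before ethylenediamine before glycinato.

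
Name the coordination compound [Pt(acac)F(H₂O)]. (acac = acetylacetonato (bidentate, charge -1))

(acetylacetonato)aquafluoroplatinum(II)

There is no counter-ion, so the complex is neutral overall.
Ligand charges: 1×fluoro (-1 each), 1×acetylacetonato (-1 each), 1×aqua (neutral); total -2. So Pt + (-2) = 0, giving Pt = +2.
Ligands are named alphabetically: acetylacetonato before aqua before fluoro.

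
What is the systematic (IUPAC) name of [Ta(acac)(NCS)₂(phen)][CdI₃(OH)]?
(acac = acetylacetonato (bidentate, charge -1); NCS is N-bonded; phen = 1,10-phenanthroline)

Cadmium is always +2 in its complexes; the anion's ligand charges sum to -4, so the complex anion is 2−.
A 1:1 salt means the cation carries the equal and opposite charge, 2+.
Cation: ligand charges sum to -3; for the ion to be 2+, Ta = +5.

(acetylacetonato)diisothiocyanato(1,10-phenanthroline)tantalum(V) hydroxotriiodocadmate(II)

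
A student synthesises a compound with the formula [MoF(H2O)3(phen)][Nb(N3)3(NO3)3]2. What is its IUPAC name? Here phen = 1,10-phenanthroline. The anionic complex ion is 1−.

The complex anion is given as 1−; its ligand charges sum to -6, so Nb = +5.
With 2 anions per cation, the cation must be 2×1 = 2+.
Cation: ligand charges sum to -1; for the ion to be 2+, Mo = +3.

triaquafluoro(1,10-phenanthroline)molybdenum(III) triazidotrinitratoniobate(V)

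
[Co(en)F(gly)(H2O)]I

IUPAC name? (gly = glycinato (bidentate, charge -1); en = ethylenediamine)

The 1 iodide counter-ion carries a total charge of -1, so each complex ion is 1+.
Ligand charges: 1×aqua (neutral), 1×glycinato (-1 each), 1×fluoro (-1 each), 1×ethylenediamine (neutral); total -2. So Co + (-2) = 1+, giving Co = +3.
Ligands are named alphabetically: aqua before ethylenediamine before fluoro before glycinato.

aqua(ethylenediamine)fluoro(glycinato)cobalt(III) iodide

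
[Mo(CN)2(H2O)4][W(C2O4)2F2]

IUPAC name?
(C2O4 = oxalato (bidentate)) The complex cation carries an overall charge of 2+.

Both ions are complex: the cation is named first with the plain metal name, the anion second with the -ate form; each ion's ligands are alphabetised independently.
The complex cation is given as 2+; its ligand charges sum to -2, so Mo = +4.
A 1:1 salt means the anion carries the equal and opposite charge, 2−.
Anion: ligand charges sum to -6; for the ion to be 2−, W = +4.

tetraaquadicyanomolybdenum(IV) difluorodioxalatotungstate(IV)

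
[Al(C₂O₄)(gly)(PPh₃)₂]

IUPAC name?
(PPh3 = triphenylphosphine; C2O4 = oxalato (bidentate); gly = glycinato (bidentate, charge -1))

(glycinato)oxalatobis(triphenylphosphine)aluminium(III)

There is no counter-ion, so the complex is neutral overall.
Ligand charges: 2×triphenylphosphine (neutral), 1×oxalato (-2 each), 1×glycinato (-1 each); total -3. So Al + (-3) = 0, giving Al = +3.
Ligands are named alphabetically: glycinato before oxalato before triphenylphosphine.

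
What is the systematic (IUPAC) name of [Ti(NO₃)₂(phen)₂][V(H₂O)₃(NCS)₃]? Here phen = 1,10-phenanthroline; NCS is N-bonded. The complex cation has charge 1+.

The complex cation is given as 1+; its ligand charges sum to -2, so Ti = +3.
A 1:1 salt means the anion carries the equal and opposite charge, 1−.
Anion: ligand charges sum to -3; for the ion to be 1−, V = +2.

dinitratobis(1,10-phenanthroline)titanium(III) triaquatriisothiocyanatovanadate(II)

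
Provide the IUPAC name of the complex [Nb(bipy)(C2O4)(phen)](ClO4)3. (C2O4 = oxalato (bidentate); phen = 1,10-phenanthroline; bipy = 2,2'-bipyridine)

(2,2'-bipyridine)oxalato(1,10-phenanthroline)niobium(V) perchlorate

The 3 perchlorate counter-ions carry a total charge of -3, so each complex ion is 3+.
Ligand charges: 1×oxalato (-2 each), 1×1,10-phenanthroline (neutral), 1×2,2'-bipyridine (neutral); total -2. So Nb + (-2) = 3+, giving Nb = +5.
Ligands are named alphabetically: bipyridine before oxalato before phenanthroline.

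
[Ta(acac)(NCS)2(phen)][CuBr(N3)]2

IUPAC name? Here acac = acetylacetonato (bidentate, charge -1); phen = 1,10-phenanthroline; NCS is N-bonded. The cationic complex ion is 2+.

(acetylacetonato)diisothiocyanato(1,10-phenanthroline)tantalum(V) azidobromocuprate(I)

The complex cation is given as 2+; its ligand charges sum to -3, so Ta = +5.
With 2 anions per cation, each anion must be 2/2 = 1−.
Anion: ligand charges sum to -2; for the ion to be 1−, Cu = +1.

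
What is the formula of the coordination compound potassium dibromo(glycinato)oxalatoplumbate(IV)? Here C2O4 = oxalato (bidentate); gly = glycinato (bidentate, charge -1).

K[PbBr2(C2O4)(gly)]

Ligands: 1 oxalato (C2O4, -2), 2 bromo (Br, -1), 1 glycinato (gly, -1). Ligand charge sum = -5.
Charge balance with potassium (+1) requires 1 complex ion per 1 potassium.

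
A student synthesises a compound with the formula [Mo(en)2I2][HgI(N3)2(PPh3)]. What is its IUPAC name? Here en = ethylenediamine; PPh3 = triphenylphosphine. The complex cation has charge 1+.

bis(ethylenediamine)diiodomolybdenum(III) diazidoiodo(triphenylphosphine)mercurate(II)

Both ions are complex: the cation is named first with the plain metal name, the anion second with the -ate form; each ion's ligands are alphabetised independently.
The complex cation is given as 1+; its ligand charges sum to -2, so Mo = +3.
A 1:1 salt means the anion carries the equal and opposite charge, 1−.
Anion: ligand charges sum to -3; for the ion to be 1−, Hg = +2.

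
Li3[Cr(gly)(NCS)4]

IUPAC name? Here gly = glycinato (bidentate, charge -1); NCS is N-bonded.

lithium (glycinato)tetraisothiocyanatochromate(II)

The 3 lithium counter-ions carry a total charge of +3, so each complex ion is 3−.
Ligand charges: 1×glycinato (-1 each), 4×isothiocyanato (-1 each); total -5. So Cr + (-5) = 3−, giving Cr = +2.
The complex ion is anionic, so chromium takes the -ate form chromate(II).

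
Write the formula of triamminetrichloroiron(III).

[FeCl3(NH3)3]

Ligands: 3 ammine (NH3, neutral), 3 chloro (Cl, -1). Ligand charge sum = -3.
With Fe in oxidation state +3, the complex ion is [Fe...].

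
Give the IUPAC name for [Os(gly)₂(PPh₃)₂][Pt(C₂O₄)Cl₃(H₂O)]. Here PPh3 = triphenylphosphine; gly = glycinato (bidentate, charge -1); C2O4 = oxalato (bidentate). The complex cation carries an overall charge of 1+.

Both ions are complex: the cation is named first with the plain metal name, the anion second with the -ate form; each ion's ligands are alphabetised independently.
The complex cation is given as 1+; its ligand charges sum to -2, so Os = +3.
A 1:1 salt means the anion carries the equal and opposite charge, 1−.
Anion: ligand charges sum to -5; for the ion to be 1−, Pt = +4.

bis(glycinato)bis(triphenylphosphine)osmium(III) aquatrichlorooxalatoplatinate(IV)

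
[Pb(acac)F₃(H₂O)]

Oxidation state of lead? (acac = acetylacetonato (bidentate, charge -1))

+4

No counter-ion: the bracketed complex is neutral.
Ligand charges: 1×acac = -1; 1×H2O neutral; 3×F = -3; sum -4.
Pb + (-4) = 0 ⇒ Pb is +4.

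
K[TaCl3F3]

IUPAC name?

The 1 potassium counter-ion carries a total charge of +1, so each complex ion is 1−.
Ligand charges: 3×chloro (-1 each), 3×fluoro (-1 each); total -6. So Ta + (-6) = 1−, giving Ta = +5.
The complex ion is anionic, so tantalum takes the -ate form tantalate(V).

potassium trichlorotrifluorotantalate(V)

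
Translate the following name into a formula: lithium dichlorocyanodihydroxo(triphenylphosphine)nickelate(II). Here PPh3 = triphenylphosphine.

Ligands: 1 cyano (CN, -1), 2 chloro (Cl, -1), 2 hydroxo (OH, -1), 1 triphenylphosphine (PPh3, neutral). Ligand charge sum = -5.
Charge balance with lithium (+1) requires 1 complex ion per 3 lithium.

Li3[NiCl2(CN)(OH)2(PPh3)]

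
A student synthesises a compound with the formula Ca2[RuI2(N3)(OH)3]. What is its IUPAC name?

calcium azidotrihydroxodiiodoruthenate(II)

The 2 calcium counter-ions carry a total charge of +4, so each complex ion is 4−.
Ligand charges: 2×iodo (-1 each), 1×azido (-1 each), 3×hydroxo (-1 each); total -6. So Ru + (-6) = 4−, giving Ru = +2.
The complex ion is anionic, so ruthenium takes the -ate form ruthenate(II).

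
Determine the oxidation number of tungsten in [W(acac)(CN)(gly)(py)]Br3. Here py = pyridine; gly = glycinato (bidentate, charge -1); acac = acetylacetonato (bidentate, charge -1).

3 bromide outside the brackets (-1 each) → the complex ion is 3+.
Ligand charges: 1×py neutral; 1×CN = -1; 1×gly = -1; 1×acac = -1; sum -3.
W + (-3) = 3+ ⇒ W is +6.

+6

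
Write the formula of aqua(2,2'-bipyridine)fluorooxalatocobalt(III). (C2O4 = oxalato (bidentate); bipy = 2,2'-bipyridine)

Ligands: 1 fluoro (F, -1), 1 oxalato (C2O4, -2), 1 aqua (H2O, neutral), 1 2,2'-bipyridine (bipy, neutral). Ligand charge sum = -3.
With Co in oxidation state +3, the complex ion is [Co...].

[Co(bipy)(C2O4)F(H2O)]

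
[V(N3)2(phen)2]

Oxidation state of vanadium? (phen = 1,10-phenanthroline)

+2

No counter-ion: the bracketed complex is neutral.
Ligand charges: 2×N3 = -2; 2×phen neutral; sum -2.
V + (-2) = 0 ⇒ V is +2.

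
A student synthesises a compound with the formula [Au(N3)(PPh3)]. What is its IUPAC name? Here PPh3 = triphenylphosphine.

There is no counter-ion, so the complex is neutral overall.
Ligand charges: 1×triphenylphosphine (neutral), 1×azido (-1 each); total -1. So Au + (-1) = 0, giving Au = +1.
Ligands are named alphabetically: azido before triphenylphosphine.

azido(triphenylphosphine)gold(I)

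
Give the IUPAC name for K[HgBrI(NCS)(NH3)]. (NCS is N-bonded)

The 1 potassium counter-ion carries a total charge of +1, so each complex ion is 1−.
Ligand charges: 1×bromo (-1 each), 1×isothiocyanato (-1 each), 1×iodo (-1 each), 1×ammine (neutral); total -3. So Hg + (-3) = 1−, giving Hg = +2.
The complex ion is anionic, so mercury takes the -ate form mercurate(II).

potassium amminebromoiodoisothiocyanatomercurate(II)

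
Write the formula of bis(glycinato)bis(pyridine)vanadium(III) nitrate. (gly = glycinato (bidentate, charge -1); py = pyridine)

[V(gly)2(py)2]NO3

Ligands: 2 glycinato (gly, -1), 2 pyridine (py, neutral). Ligand charge sum = -2.
With V in oxidation state +3, the complex ion is [V...]^1+.
Charge balance with nitrate (-1) requires 1 complex ion per 1 nitrate.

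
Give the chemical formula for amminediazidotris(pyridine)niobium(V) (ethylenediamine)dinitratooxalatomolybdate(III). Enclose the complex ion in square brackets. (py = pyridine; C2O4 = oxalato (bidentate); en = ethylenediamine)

Cation [Nb…]: ligand charges -2, Nb(V) ⇒ ion charge 3+.
Anion [Mo…]: ligand charges -4, Mo(III) ⇒ ion charge 1−.
One 3+ cation requires 3 of the 1− anion.

[Nb(N3)2(NH3)(py)3][Mo(C2O4)(en)(NO3)2]3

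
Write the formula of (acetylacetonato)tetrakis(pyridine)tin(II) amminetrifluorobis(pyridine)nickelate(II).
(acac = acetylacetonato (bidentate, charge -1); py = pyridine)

[Sn(acac)(py)4][NiF3(NH3)(py)2]

Cation [Sn…]: ligand charges -1, Sn(II) ⇒ ion charge 1+.
Anion [Ni…]: ligand charges -3, Ni(II) ⇒ ion charge 1−.
One 1+ cation balances one 1− anion.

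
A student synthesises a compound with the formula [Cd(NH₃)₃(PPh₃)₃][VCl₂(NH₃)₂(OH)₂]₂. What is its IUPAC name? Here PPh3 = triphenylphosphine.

Both ions are complex: the cation is named first with the plain metal name, the anion second with the -ate form; each ion's ligands are alphabetised independently.
Cadmium is always +2 in its complexes; the cation's ligand charges sum to 0, so the complex cation is 2+.
With 2 anions per cation, each anion must be 2/2 = 1−.
Anion: ligand charges sum to -4; for the ion to be 1−, V = +3.

triamminetris(triphenylphosphine)cadmium(II) diamminedichlorodihydroxovanadate(III)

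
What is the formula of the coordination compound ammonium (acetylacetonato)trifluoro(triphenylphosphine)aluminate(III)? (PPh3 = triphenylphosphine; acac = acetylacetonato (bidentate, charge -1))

Ligands: 1 triphenylphosphine (PPh3, neutral), 3 fluoro (F, -1), 1 acetylacetonato (acac, -1). Ligand charge sum = -4.
Charge balance with ammonium (+1) requires 1 complex ion per 1 ammonium.

NH4[Al(acac)F3(PPh3)]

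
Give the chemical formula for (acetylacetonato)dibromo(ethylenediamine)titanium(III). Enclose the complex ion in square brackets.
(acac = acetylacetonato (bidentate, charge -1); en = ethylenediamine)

Ligands: 2 bromo (Br, -1), 1 acetylacetonato (acac, -1), 1 ethylenediamine (en, neutral). Ligand charge sum = -3.
With Ti in oxidation state +3, the complex ion is [Ti...].

[Ti(acac)Br2(en)]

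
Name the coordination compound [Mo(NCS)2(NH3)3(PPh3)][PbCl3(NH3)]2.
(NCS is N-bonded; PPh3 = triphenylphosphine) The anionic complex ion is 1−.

Both ions are complex: the cation is named first with the plain metal name, the anion second with the -ate form; each ion's ligands are alphabetised independently.
The complex anion is given as 1−; its ligand charges sum to -3, so Pb = +2.
With 2 anions per cation, the cation must be 2×1 = 2+.
Cation: ligand charges sum to -2; for the ion to be 2+, Mo = +4.

triamminediisothiocyanato(triphenylphosphine)molybdenum(IV) amminetrichloroplumbate(II)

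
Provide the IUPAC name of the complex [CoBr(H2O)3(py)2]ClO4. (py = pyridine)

triaquabromobis(pyridine)cobalt(II) perchlorate

The 1 perchlorate counter-ion carries a total charge of -1, so each complex ion is 1+.
Ligand charges: 1×bromo (-1 each), 2×pyridine (neutral), 3×aqua (neutral); total -1. So Co + (-1) = 1+, giving Co = +2.
Ligands are named alphabetically: aqua before bromo before pyridine.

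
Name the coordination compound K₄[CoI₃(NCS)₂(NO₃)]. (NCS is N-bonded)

The 4 potassium counter-ions carry a total charge of +4, so each complex ion is 4−.
Ligand charges: 3×iodo (-1 each), 2×isothiocyanato (-1 each), 1×nitrato (-1 each); total -6. So Co + (-6) = 4−, giving Co = +2.
The complex ion is anionic, so cobalt takes the -ate form cobaltate(II).

potassium triiododiisothiocyanatonitratocobaltate(II)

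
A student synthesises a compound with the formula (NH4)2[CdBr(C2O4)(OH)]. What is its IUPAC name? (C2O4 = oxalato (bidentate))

The 2 ammonium counter-ions carry a total charge of +2, so each complex ion is 2−.
Ligand charges: 1×bromo (-1 each), 1×hydroxo (-1 each), 1×oxalato (-2 each); total -4. So Cd + (-4) = 2−, giving Cd = +2.
Ligands are named alphabetically: bromo before hydroxo before oxalato.
The complex ion is anionic, so cadmium takes the -ate form cadmate(II).

ammonium bromohydroxooxalatocadmate(II)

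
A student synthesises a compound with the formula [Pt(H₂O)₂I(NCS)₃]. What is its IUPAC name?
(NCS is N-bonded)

There is no counter-ion, so the complex is neutral overall.
Ligand charges: 1×iodo (-1 each), 2×aqua (neutral), 3×isothiocyanato (-1 each); total -4. So Pt + (-4) = 0, giving Pt = +4.
Ligands are named alphabetically: aqua before iodo before isothiocyanato.

diaquaiodotriisothiocyanatoplatinum(IV)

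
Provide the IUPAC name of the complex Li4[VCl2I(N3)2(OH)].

lithium diazidodichlorohydroxoiodovanadate(II)

The 4 lithium counter-ions carry a total charge of +4, so each complex ion is 4−.
Ligand charges: 1×hydroxo (-1 each), 1×iodo (-1 each), 2×azido (-1 each), 2×chloro (-1 each); total -6. So V + (-6) = 4−, giving V = +2.
Ligands are named alphabetically: azido before chloro before hydroxo before iodo.
The complex ion is anionic, so vanadium takes the -ate form vanadate(II).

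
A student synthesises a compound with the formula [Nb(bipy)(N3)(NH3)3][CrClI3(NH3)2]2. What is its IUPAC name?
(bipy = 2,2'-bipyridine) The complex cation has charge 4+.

Both ions are complex: the cation is named first with the plain metal name, the anion second with the -ate form; each ion's ligands are alphabetised independently.
The complex cation is given as 4+; its ligand charges sum to -1, so Nb = +5.
With 2 anions per cation, each anion must be 4/2 = 2−.
Anion: ligand charges sum to -4; for the ion to be 2−, Cr = +2.

triammineazido(2,2'-bipyridine)niobium(V) diamminechlorotriiodochromate(II)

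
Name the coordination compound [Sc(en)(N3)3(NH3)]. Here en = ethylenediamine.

amminetriazido(ethylenediamine)scandium(III)

There is no counter-ion, so the complex is neutral overall.
Ligand charges: 3×azido (-1 each), 1×ammine (neutral), 1×ethylenediamine (neutral); total -3. So Sc + (-3) = 0, giving Sc = +3.
Ligands are named alphabetically: ammine before azido before ethylenediamine.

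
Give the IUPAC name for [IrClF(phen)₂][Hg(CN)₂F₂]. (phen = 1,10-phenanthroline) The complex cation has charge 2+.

chlorofluorobis(1,10-phenanthroline)iridium(IV) dicyanodifluoromercurate(II)

Both ions are complex: the cation is named first with the plain metal name, the anion second with the -ate form; each ion's ligands are alphabetised independently.
The complex cation is given as 2+; its ligand charges sum to -2, so Ir = +4.
A 1:1 salt means the anion carries the equal and opposite charge, 2−.
Anion: ligand charges sum to -4; for the ion to be 2−, Hg = +2.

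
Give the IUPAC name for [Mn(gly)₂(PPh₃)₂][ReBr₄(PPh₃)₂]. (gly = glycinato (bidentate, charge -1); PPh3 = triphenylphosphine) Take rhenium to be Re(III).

Re is given as +3; the anion's ligand charges sum to -4, so the complex anion is 1−.
A 1:1 salt means the cation carries the equal and opposite charge, 1+.
Cation: ligand charges sum to -2; for the ion to be 1+, Mn = +3.

bis(glycinato)bis(triphenylphosphine)manganese(III) tetrabromobis(triphenylphosphine)rhenate(III)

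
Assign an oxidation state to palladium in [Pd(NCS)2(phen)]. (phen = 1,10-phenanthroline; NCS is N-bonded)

+2

No counter-ion: the bracketed complex is neutral.
Ligand charges: 1×phen neutral; 2×NCS = -2; sum -2.
Pd + (-2) = 0 ⇒ Pd is +2.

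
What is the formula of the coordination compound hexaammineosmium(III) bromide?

[Os(NH3)6]Br3

Ligands: 6 ammine (NH3, neutral). Ligand charge sum = 0.
With Os in oxidation state +3, the complex ion is [Os...]^3+.
Charge balance with bromide (-1) requires 1 complex ion per 3 bromide.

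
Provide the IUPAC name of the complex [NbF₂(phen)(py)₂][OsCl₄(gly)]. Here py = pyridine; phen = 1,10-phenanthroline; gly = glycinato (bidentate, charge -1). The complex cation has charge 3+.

difluoro(1,10-phenanthroline)bis(pyridine)niobium(V) tetrachloro(glycinato)osmate(II)

Both ions are complex: the cation is named first with the plain metal name, the anion second with the -ate form; each ion's ligands are alphabetised independently.
The complex cation is given as 3+; its ligand charges sum to -2, so Nb = +5.
A 1:1 salt means the anion carries the equal and opposite charge, 3−.
Anion: ligand charges sum to -5; for the ion to be 3−, Os = +2.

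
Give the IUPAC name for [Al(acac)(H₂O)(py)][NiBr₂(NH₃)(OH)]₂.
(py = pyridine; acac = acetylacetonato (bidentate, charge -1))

Aluminium is always +3 in its complexes; the cation's ligand charges sum to -1, so the complex cation is 2+.
With 2 anions per cation, each anion must be 2/2 = 1−.
Anion: ligand charges sum to -3; for the ion to be 1−, Ni = +2.

(acetylacetonato)aqua(pyridine)aluminium(III) amminedibromohydroxonickelate(II)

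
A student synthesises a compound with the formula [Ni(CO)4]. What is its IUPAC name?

There is no counter-ion, so the complex is neutral overall.
Ligand charges: 4×carbonyl (neutral); total 0. So Ni + (0) = 0, giving Ni = 0.

tetracarbonylnickel(0)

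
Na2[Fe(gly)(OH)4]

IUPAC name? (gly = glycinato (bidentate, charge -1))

The 2 sodium counter-ions carry a total charge of +2, so each complex ion is 2−.
Ligand charges: 1×glycinato (-1 each), 4×hydroxo (-1 each); total -5. So Fe + (-5) = 2−, giving Fe = +3.
Ligands are named alphabetically: glycinato before hydroxo.
The complex ion is anionic, so iron takes the -ate form ferrate(III).

sodium (glycinato)tetrahydroxoferrate(III)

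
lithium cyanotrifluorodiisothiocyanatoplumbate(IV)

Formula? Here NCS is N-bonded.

Li2[Pb(CN)F3(NCS)2]

Ligands: 3 fluoro (F, -1), 2 isothiocyanato (NCS, -1), 1 cyano (CN, -1). Ligand charge sum = -6.
With Pb in oxidation state +4, the complex ion is [Pb...]^2−.
Charge balance with lithium (+1) requires 1 complex ion per 2 lithium.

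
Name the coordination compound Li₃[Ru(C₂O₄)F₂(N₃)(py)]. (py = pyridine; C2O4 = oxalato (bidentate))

The 3 lithium counter-ions carry a total charge of +3, so each complex ion is 3−.
Ligand charges: 2×fluoro (-1 each), 1×pyridine (neutral), 1×oxalato (-2 each), 1×azido (-1 each); total -5. So Ru + (-5) = 3−, giving Ru = +2.
The complex ion is anionic, so ruthenium takes the -ate form ruthenate(II).

lithium azidodifluorooxalato(pyridine)ruthenate(II)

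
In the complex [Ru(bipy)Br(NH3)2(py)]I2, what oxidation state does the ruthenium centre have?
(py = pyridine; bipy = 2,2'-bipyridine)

2 iodide outside the brackets (-1 each) → the complex ion is 2+.
Ligand charges: 1×Br = -1; 2×NH3 neutral; 1×py neutral; 1×bipy neutral; sum -1.
Ru + (-1) = 2+ ⇒ Ru is +3.

+3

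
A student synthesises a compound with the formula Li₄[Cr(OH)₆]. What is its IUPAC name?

The 4 lithium counter-ions carry a total charge of +4, so each complex ion is 4−.
Ligand charges: 6×hydroxo (-1 each); total -6. So Cr + (-6) = 4−, giving Cr = +2.
The complex ion is anionic, so chromium takes the -ate form chromate(II).

lithium hexahydroxochromate(II)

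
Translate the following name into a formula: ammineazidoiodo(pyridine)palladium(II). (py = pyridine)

[PdI(N3)(NH3)(py)]

Ligands: 1 pyridine (py, neutral), 1 iodo (I, -1), 1 azido (N3, -1), 1 ammine (NH3, neutral). Ligand charge sum = -2.
With Pd in oxidation state +2, the complex ion is [Pd...].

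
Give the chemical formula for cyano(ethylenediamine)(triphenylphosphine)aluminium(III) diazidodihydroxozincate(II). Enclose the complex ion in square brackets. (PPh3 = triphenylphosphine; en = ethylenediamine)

[Al(CN)(en)(PPh3)][Zn(N3)2(OH)2]

Cation [Al…]: ligand charges -1, Al(III) ⇒ ion charge 2+.
Anion [Zn…]: ligand charges -4, Zn(II) ⇒ ion charge 2−.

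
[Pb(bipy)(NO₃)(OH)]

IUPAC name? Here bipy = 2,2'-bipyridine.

(2,2'-bipyridine)hydroxonitratolead(II)

There is no counter-ion, so the complex is neutral overall.
Ligand charges: 1×nitrato (-1 each), 1×hydroxo (-1 each), 1×2,2'-bipyridine (neutral); total -2. So Pb + (-2) = 0, giving Pb = +2.
Ligands are named alphabetically: bipyridine before hydroxo before nitrato.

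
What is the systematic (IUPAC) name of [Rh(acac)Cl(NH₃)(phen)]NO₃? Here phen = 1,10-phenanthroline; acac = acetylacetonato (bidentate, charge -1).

(acetylacetonato)amminechloro(1,10-phenanthroline)rhodium(III) nitrate

The 1 nitrate counter-ion carries a total charge of -1, so each complex ion is 1+.
Ligand charges: 1×ammine (neutral), 1×1,10-phenanthroline (neutral), 1×chloro (-1 each), 1×acetylacetonato (-1 each); total -2. So Rh + (-2) = 1+, giving Rh = +3.
Ligands are named alphabetically: acetylacetonato before ammine before chloro before phenanthroline.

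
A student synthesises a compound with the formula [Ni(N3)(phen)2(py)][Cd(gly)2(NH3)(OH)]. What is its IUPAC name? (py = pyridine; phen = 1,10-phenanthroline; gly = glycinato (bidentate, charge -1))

Cadmium is always +2 in its complexes; the anion's ligand charges sum to -3, so the complex anion is 1−.
A 1:1 salt means the cation carries the equal and opposite charge, 1+.
Cation: ligand charges sum to -1; for the ion to be 1+, Ni = +2.

azidobis(1,10-phenanthroline)(pyridine)nickel(II) amminebis(glycinato)hydroxocadmate(II)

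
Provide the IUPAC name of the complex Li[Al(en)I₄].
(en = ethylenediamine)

lithium (ethylenediamine)tetraiodoaluminate(III)

The 1 lithium counter-ion carries a total charge of +1, so each complex ion is 1−.
Ligand charges: 4×iodo (-1 each), 1×ethylenediamine (neutral); total -4. So Al + (-4) = 1−, giving Al = +3.
Ligands are named alphabetically: ethylenediamine before iodo.
The complex ion is anionic, so aluminium takes the -ate form aluminate(III).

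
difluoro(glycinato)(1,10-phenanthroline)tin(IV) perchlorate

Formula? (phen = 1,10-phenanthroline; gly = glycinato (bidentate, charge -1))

[SnF2(gly)(phen)]ClO4

Ligands: 1 1,10-phenanthroline (phen, neutral), 1 glycinato (gly, -1), 2 fluoro (F, -1). Ligand charge sum = -3.
With Sn in oxidation state +4, the complex ion is [Sn...]^1+.
Charge balance with perchlorate (-1) requires 1 complex ion per 1 perchlorate.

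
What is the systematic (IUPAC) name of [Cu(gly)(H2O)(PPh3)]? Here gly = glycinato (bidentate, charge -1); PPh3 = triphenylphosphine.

There is no counter-ion, so the complex is neutral overall.
Ligand charges: 1×aqua (neutral), 1×glycinato (-1 each), 1×triphenylphosphine (neutral); total -1. So Cu + (-1) = 0, giving Cu = +1.
Ligands are named alphabetically: aqua before glycinato before triphenylphosphine.

aqua(glycinato)(triphenylphosphine)copper(I)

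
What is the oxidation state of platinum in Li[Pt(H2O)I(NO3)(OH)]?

+2

1 lithium outside the brackets (+1 each) → the complex ion is 1−.
Ligand charges: 1×NO3 = -1; 1×H2O neutral; 1×OH = -1; 1×I = -1; sum -3.
Pt + (-3) = 1− ⇒ Pt is +2.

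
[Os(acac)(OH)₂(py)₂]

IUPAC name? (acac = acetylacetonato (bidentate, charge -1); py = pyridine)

(acetylacetonato)dihydroxobis(pyridine)osmium(III)

There is no counter-ion, so the complex is neutral overall.
Ligand charges: 1×acetylacetonato (-1 each), 2×pyridine (neutral), 2×hydroxo (-1 each); total -3. So Os + (-3) = 0, giving Os = +3.
Ligands are named alphabetically: acetylacetonato before hydroxo before pyridine.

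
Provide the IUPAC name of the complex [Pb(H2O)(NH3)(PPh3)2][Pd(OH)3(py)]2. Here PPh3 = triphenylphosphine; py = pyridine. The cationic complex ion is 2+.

ammineaquabis(triphenylphosphine)lead(II) trihydroxo(pyridine)palladate(II)

The complex cation is given as 2+; its ligand charges sum to 0, so Pb = +2.
With 2 anions per cation, each anion must be 2/2 = 1−.
Anion: ligand charges sum to -3; for the ion to be 1−, Pd = +2.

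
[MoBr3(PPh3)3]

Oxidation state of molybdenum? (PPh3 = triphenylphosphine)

No counter-ion: the bracketed complex is neutral.
Ligand charges: 3×Br = -3; 3×PPh3 neutral; sum -3.
Mo + (-3) = 0 ⇒ Mo is +3.

+3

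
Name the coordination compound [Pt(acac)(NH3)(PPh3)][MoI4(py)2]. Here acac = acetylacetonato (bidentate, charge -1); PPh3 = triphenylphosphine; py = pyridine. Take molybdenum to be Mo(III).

Mo is given as +3; the anion's ligand charges sum to -4, so the complex anion is 1−.
A 1:1 salt means the cation carries the equal and opposite charge, 1+.
Cation: ligand charges sum to -1; for the ion to be 1+, Pt = +2.

(acetylacetonato)ammine(triphenylphosphine)platinum(II) tetraiodobis(pyridine)molybdate(III)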